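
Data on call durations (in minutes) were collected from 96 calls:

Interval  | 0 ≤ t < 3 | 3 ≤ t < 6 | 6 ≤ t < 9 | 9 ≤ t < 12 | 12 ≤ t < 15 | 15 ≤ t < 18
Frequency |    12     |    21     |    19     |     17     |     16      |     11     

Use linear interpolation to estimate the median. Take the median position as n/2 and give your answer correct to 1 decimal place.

Cumulative frequencies: 12, 33, 52, 69, 85, 96
n = 96; position = n/2 = 48.
This falls in the class 6 ≤ t < 9: L = 6, F = 33, f = 19, h = 3.
Median ≈ 6 + ((48 − 33) / 19) × 3 = 8.3684

8.4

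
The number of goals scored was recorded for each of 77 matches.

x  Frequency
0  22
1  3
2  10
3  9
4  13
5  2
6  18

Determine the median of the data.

3

Cumulative frequencies: 22, 25, 35, 44, 57, 59, 77
n = 77, so the median is the value in position (n+1)/2 = 39.
Position 39 falls at value 3.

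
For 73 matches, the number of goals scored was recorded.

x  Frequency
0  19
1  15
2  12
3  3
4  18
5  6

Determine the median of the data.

2

Cumulative frequencies: 19, 34, 46, 49, 67, 73
n = 73, so the median is the value in position (n+1)/2 = 37.
Position 37 falls at value 2.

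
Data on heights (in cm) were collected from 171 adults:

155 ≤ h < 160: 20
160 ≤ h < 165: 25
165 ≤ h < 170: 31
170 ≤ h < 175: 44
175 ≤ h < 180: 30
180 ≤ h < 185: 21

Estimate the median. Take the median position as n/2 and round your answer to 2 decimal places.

171.08

Cumulative frequencies: 20, 45, 76, 120, 150, 171
n = 171; position = n/2 = 85.5.
This falls in the class 170 ≤ h < 175: L = 170, F = 76, f = 44, h = 5.
Median ≈ 170 + ((85.5 − 76) / 44) × 5 = 171.0795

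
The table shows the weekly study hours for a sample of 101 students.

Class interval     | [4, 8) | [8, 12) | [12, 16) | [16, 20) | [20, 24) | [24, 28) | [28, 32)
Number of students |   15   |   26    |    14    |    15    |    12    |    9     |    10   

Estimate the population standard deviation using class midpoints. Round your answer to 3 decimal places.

7.607

Midpoints: 6, 10, 14, 18, 22, 26, 30
n = 101, Σfm = 1614, mean = 15.9802
Σfm² = 31636
Σf(m − x̄)² = Σfm² − (Σfm)²/n = 31636 − 1614²/101 = 5843.9604
Population variance = 5843.9604 / 101 = 57.8610
Standard deviation = √57.8610 = 7.6066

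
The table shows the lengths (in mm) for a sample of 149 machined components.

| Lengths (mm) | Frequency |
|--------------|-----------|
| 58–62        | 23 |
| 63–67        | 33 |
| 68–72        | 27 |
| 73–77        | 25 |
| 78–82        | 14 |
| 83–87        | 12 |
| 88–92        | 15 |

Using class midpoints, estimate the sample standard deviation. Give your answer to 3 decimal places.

9.382

Midpoints: 60, 65, 70, 75, 80, 85, 90
n = 149, Σfm = 10780, mean = 72.3490
Σfm² = 792950
Σf(m − x̄)² = Σfm² − (Σfm)²/n = 792950 − 10780²/149 = 13027.8523
Sample variance = 13027.8523 / 148 = 88.0260
Standard deviation = √88.0260 = 9.3822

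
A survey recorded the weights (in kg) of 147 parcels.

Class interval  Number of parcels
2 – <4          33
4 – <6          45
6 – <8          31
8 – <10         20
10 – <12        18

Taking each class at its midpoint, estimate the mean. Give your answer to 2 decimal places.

Midpoints: 3, 5, 7, 9, 11
Σfm = 33×3 + 45×5 + 31×7 + 20×9 + 18×11 = 919
n = Σf = 147
Mean = 919 / 147 = 6.2517

6.25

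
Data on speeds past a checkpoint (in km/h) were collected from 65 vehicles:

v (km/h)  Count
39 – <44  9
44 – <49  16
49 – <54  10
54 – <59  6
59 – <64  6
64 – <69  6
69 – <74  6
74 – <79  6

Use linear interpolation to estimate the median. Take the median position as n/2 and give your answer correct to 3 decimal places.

52.750

Cumulative frequencies: 9, 25, 35, 41, 47, 53, 59, 65
n = 65; position = n/2 = 32.5.
This falls in the class 49 – <54: L = 49, F = 25, f = 10, h = 5.
Median ≈ 49 + ((32.5 − 25) / 10) × 5 = 52.7500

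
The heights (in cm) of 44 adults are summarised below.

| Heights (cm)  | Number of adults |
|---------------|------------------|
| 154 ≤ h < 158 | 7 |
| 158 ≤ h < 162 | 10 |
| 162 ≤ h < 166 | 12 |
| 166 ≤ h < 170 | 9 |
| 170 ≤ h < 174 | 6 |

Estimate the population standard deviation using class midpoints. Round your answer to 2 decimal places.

Midpoints: 156, 160, 164, 168, 172
n = 44, Σfm = 7204, mean = 163.7273
Σfm² = 1180624
Σf(m − x̄)² = Σfm² − (Σfm)²/n = 1180624 − 7204²/44 = 1132.7273
Population variance = 1132.7273 / 44 = 25.7438
Standard deviation = √25.7438 = 5.0738

5.07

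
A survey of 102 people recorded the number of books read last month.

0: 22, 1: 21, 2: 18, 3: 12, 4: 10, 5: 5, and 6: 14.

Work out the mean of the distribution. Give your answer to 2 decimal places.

2.37

Values: 0, 1, 2, 3, 4, 5, 6
Σfx = 22×0 + 21×1 + 18×2 + 12×3 + 10×4 + 5×5 + 14×6 = 242
n = Σf = 102
Mean = 242 / 102 = 2.3725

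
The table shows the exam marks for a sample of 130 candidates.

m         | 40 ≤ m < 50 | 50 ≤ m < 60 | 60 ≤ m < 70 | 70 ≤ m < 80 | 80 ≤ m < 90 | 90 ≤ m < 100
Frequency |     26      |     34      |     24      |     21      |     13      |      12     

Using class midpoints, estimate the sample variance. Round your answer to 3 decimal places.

Midpoints: 45, 55, 65, 75, 85, 95
n = 130, Σfm = 8420, mean = 64.7692
Σfm² = 577250
Σf(m − x̄)² = Σfm² − (Σfm)²/n = 577250 − 8420²/130 = 31893.0769
Sample variance = 31893.0769 / 129 = 247.2332

247.233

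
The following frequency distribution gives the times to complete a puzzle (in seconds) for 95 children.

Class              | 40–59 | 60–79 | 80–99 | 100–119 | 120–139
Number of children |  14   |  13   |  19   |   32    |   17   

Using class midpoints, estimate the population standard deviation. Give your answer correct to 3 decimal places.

26.151

Midpoints: 49.5, 69.5, 89.5, 109.5, 129.5
n = 95, Σfm = 9002.5, mean = 94.7632
Σfm² = 918073.75
Σf(m − x̄)² = Σfm² − (Σfm)²/n = 918073.75 − 9002.5²/95 = 64968.4211
Population variance = 64968.4211 / 95 = 683.8781
Standard deviation = √683.8781 = 26.1511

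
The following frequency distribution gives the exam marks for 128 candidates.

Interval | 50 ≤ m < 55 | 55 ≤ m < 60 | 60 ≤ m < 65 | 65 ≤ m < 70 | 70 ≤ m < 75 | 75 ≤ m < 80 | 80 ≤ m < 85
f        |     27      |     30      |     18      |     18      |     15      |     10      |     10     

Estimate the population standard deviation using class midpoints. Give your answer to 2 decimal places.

Midpoints: 52.5, 57.5, 62.5, 67.5, 72.5, 77.5, 82.5
n = 128, Σfm = 8170, mean = 63.8281
Σfm² = 532900
Σf(m − x̄)² = Σfm² − (Σfm)²/n = 532900 − 8170²/128 = 11424.2188
Population variance = 11424.2188 / 128 = 89.2517
Standard deviation = √89.2517 = 9.4473

9.45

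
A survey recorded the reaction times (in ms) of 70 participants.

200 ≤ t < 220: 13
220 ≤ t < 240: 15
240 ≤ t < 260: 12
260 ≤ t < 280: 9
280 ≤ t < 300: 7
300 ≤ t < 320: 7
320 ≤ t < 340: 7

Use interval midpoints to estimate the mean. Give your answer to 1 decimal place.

Midpoints: 210, 230, 250, 270, 290, 310, 330
Σfm = 13×210 + 15×230 + 12×250 + 9×270 + 7×290 + 7×310 + 7×330 = 18120
n = Σf = 70
Mean = 18120 / 70 = 258.8571

258.9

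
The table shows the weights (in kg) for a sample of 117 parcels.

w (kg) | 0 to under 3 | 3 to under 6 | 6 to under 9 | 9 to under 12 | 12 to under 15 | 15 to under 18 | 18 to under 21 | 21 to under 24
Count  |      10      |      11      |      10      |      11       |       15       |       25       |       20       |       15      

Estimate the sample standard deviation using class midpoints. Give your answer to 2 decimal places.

6.53

Midpoints: 1.5, 4.5, 7.5, 10.5, 13.5, 16.5, 19.5, 22.5
n = 117, Σfm = 1597.5, mean = 13.6538
Σfm² = 26759.25
Σf(m − x̄)² = Σfm² − (Σfm)²/n = 26759.25 − 1597.5²/117 = 4947.2308
Sample variance = 4947.2308 / 116 = 42.6485
Standard deviation = √42.6485 = 6.5306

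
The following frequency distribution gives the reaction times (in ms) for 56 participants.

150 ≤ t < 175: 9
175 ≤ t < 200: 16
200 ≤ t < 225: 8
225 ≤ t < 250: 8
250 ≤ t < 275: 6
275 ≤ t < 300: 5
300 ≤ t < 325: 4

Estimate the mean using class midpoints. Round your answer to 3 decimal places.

220.089

Midpoints: 162.5, 187.5, 212.5, 237.5, 262.5, 287.5, 312.5
Σfm = 9×162.5 + 16×187.5 + 8×212.5 + 8×237.5 + 6×262.5 + 5×287.5 + 4×312.5 = 12325
n = Σf = 56
Mean = 12325 / 56 = 220.0893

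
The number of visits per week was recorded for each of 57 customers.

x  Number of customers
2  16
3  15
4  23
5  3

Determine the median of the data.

Cumulative frequencies: 16, 31, 54, 57
n = 57, so the median is the value in position (n+1)/2 = 29.
Position 29 falls at value 3.

3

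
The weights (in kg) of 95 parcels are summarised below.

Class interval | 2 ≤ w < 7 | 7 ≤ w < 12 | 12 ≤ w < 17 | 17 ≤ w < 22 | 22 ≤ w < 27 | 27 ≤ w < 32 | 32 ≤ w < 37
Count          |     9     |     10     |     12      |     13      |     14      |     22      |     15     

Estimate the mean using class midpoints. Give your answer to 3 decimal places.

Midpoints: 4.5, 9.5, 14.5, 19.5, 24.5, 29.5, 34.5
Σfm = 9×4.5 + 10×9.5 + 12×14.5 + 13×19.5 + 14×24.5 + 22×29.5 + 15×34.5 = 2072.5
n = Σf = 95
Mean = 2072.5 / 95 = 21.8158

21.816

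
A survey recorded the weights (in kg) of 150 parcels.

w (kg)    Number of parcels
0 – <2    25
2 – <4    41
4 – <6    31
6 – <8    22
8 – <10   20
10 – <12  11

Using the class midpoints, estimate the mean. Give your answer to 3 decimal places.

5.053

Midpoints: 1, 3, 5, 7, 9, 11
Σfm = 25×1 + 41×3 + 31×5 + 22×7 + 20×9 + 11×11 = 758
n = Σf = 150
Mean = 758 / 150 = 5.0533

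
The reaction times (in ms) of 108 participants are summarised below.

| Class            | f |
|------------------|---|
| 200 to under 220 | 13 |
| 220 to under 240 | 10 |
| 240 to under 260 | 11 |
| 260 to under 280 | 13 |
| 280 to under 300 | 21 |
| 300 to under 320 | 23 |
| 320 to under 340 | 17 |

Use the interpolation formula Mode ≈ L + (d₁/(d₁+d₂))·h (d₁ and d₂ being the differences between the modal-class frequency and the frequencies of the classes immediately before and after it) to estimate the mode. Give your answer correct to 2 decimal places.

305.00

Modal class: 300 to under 320 (highest frequency 23).
d₁ = 23 − 21 = 2, d₂ = 23 − 17 = 6
Mode ≈ 300 + (2/(2+6)) × 20 = 300 + 5.0000 = 305.0000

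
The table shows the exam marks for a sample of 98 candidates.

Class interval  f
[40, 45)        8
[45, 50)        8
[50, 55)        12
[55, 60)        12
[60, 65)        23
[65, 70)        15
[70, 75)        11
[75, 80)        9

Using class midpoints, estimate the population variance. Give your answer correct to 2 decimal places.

Midpoints: 42.5, 47.5, 52.5, 57.5, 62.5, 67.5, 72.5, 77.5
n = 98, Σfm = 5985, mean = 61.0714
Σfm² = 375312.5
Σf(m − x̄)² = Σfm² − (Σfm)²/n = 375312.5 − 5985²/98 = 9800.0000
Population variance = 9800.0000 / 98 = 100.0000

100.00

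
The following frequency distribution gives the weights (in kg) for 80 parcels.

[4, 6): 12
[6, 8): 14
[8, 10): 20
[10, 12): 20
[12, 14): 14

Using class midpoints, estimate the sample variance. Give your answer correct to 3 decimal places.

6.924

Midpoints: 5, 7, 9, 11, 13
n = 80, Σfm = 740, mean = 9.2500
Σfm² = 7392
Σf(m − x̄)² = Σfm² − (Σfm)²/n = 7392 − 740²/80 = 547.0000
Sample variance = 547.0000 / 79 = 6.9241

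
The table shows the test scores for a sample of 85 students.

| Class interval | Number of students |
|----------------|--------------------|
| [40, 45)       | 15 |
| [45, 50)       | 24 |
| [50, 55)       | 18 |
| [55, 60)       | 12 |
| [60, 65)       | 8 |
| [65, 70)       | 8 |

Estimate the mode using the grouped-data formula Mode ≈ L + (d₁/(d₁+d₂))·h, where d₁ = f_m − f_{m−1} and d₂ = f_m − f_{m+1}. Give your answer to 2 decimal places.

Modal class: [45, 50) (highest frequency 24).
d₁ = 24 − 15 = 9, d₂ = 24 − 18 = 6
Mode ≈ 45 + (9/(9+6)) × 5 = 45 + 3.0000 = 48.0000

48.00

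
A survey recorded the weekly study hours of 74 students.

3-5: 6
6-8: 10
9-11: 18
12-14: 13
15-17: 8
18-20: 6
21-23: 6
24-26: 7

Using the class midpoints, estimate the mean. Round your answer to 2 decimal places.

Midpoints: 4, 7, 10, 13, 16, 19, 22, 25
Σfm = 6×4 + 10×7 + 18×10 + 13×13 + 8×16 + 6×19 + 6×22 + 7×25 = 992
n = Σf = 74
Mean = 992 / 74 = 13.4054

13.41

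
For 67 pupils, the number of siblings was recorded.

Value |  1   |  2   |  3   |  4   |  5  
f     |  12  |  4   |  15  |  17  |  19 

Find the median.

4

Cumulative frequencies: 12, 16, 31, 48, 67
n = 67, so the median is the value in position (n+1)/2 = 34.
Position 34 falls at value 4.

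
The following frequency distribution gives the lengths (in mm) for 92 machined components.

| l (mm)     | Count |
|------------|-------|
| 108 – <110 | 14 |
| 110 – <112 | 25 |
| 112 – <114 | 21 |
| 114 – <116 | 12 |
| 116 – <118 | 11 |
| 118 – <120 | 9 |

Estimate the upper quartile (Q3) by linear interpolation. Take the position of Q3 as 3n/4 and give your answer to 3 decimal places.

115.500

Cumulative frequencies: 14, 39, 60, 72, 83, 92
n = 92; position = 3n/4 = 69.
This falls in the class 114 – <116: L = 114, F = 60, f = 12, h = 2.
Upper quartile ≈ 114 + ((69 − 60) / 12) × 2 = 115.5000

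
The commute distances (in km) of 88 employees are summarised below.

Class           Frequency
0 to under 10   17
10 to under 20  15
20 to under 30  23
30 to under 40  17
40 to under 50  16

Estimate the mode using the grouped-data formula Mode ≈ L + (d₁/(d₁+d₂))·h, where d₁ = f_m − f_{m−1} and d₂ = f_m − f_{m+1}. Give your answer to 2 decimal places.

Modal class: 20 to under 30 (highest frequency 23).
d₁ = 23 − 15 = 8, d₂ = 23 − 17 = 6
Mode ≈ 20 + (8/(8+6)) × 10 = 20 + 5.7143 = 25.7143

25.71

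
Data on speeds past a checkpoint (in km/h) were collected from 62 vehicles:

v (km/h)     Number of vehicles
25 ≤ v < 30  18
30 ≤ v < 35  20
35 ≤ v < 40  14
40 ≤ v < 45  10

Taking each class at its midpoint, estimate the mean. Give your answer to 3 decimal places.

33.790

Midpoints: 27.5, 32.5, 37.5, 42.5
Σfm = 18×27.5 + 20×32.5 + 14×37.5 + 10×42.5 = 2095
n = Σf = 62
Mean = 2095 / 62 = 33.7903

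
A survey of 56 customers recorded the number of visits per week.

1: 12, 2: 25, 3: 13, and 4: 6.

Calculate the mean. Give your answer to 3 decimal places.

Values: 1, 2, 3, 4
Σfx = 12×1 + 25×2 + 13×3 + 6×4 = 125
n = Σf = 56
Mean = 125 / 56 = 2.2321

2.232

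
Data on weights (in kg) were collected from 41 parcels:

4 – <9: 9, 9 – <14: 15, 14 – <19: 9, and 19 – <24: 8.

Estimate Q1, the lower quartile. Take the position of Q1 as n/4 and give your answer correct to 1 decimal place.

Cumulative frequencies: 9, 24, 33, 41
n = 41; position = n/4 = 10.25.
This falls in the class 9 – <14: L = 9, F = 9, f = 15, h = 5.
Lower quartile ≈ 9 + ((10.25 − 9) / 15) × 5 = 9.4167

9.4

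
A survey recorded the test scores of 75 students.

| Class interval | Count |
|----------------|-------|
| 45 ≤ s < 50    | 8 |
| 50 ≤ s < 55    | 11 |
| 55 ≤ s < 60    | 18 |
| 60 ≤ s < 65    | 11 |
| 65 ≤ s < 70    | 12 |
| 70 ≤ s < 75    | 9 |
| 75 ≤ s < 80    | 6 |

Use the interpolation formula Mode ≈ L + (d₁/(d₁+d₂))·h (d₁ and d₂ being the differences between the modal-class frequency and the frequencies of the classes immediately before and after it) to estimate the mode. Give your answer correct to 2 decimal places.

57.50

Modal class: 55 ≤ s < 60 (highest frequency 18).
d₁ = 18 − 11 = 7, d₂ = 18 − 11 = 7
Mode ≈ 55 + (7/(7+7)) × 5 = 55 + 2.5000 = 57.5000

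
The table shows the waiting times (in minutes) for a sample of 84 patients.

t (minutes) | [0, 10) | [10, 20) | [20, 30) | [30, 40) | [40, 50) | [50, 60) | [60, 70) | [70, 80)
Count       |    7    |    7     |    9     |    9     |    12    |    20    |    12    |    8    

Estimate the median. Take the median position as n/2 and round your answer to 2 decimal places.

Cumulative frequencies: 7, 14, 23, 32, 44, 64, 76, 84
n = 84; position = n/2 = 42.
This falls in the class [40, 50): L = 40, F = 32, f = 12, h = 10.
Median ≈ 40 + ((42 − 32) / 12) × 10 = 48.3333

48.33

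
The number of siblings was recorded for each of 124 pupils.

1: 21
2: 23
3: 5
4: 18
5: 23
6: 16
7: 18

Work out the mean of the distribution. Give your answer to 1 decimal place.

4.0

Values: 1, 2, 3, 4, 5, 6, 7
Σfx = 21×1 + 23×2 + 5×3 + 18×4 + 23×5 + 16×6 + 18×7 = 491
n = Σf = 124
Mean = 491 / 124 = 3.9597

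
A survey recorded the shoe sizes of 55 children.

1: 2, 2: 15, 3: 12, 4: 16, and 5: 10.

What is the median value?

3

Cumulative frequencies: 2, 17, 29, 45, 55
n = 55, so the median is the value in position (n+1)/2 = 28.
Position 28 falls at value 3.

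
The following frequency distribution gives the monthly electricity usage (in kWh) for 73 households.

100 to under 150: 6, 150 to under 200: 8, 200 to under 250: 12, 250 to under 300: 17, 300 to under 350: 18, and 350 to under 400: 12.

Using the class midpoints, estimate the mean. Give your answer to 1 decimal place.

Midpoints: 125, 175, 225, 275, 325, 375
Σfm = 6×125 + 8×175 + 12×225 + 17×275 + 18×325 + 12×375 = 19875
n = Σf = 73
Mean = 19875 / 73 = 272.2603

272.3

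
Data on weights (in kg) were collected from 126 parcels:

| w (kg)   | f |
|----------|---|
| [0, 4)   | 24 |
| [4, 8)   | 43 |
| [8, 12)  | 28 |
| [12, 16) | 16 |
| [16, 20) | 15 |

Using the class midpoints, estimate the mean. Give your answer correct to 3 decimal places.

8.571

Midpoints: 2, 6, 10, 14, 18
Σfm = 24×2 + 43×6 + 28×10 + 16×14 + 15×18 = 1080
n = Σf = 126
Mean = 1080 / 126 = 8.5714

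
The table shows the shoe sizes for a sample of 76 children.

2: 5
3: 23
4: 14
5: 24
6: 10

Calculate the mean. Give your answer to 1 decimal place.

Values: 2, 3, 4, 5, 6
Σfx = 5×2 + 23×3 + 14×4 + 24×5 + 10×6 = 315
n = Σf = 76
Mean = 315 / 76 = 4.1447

4.1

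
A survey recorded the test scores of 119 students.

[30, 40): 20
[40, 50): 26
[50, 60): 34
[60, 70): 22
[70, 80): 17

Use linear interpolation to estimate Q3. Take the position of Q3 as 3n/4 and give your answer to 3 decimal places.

64.205

Cumulative frequencies: 20, 46, 80, 102, 119
n = 119; position = 3n/4 = 89.25.
This falls in the class [60, 70): L = 60, F = 80, f = 22, h = 10.
Upper quartile ≈ 60 + ((89.25 − 80) / 22) × 10 = 64.2045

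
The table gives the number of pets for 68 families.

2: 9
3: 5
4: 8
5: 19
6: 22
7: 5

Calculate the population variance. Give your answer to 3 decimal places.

Values: 2, 3, 4, 5, 6, 7
n = 68, Σfx = 327, mean = 4.8088
Σfx² = 1721
Σf(x − x̄)² = Σfx² − (Σfx)²/n = 1721 − 327²/68 = 148.5147
Population variance = 148.5147 / 68 = 2.1840

2.184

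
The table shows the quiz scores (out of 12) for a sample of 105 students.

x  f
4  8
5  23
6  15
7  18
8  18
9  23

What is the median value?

Cumulative frequencies: 8, 31, 46, 64, 82, 105
n = 105, so the median is the value in position (n+1)/2 = 53.
Position 53 falls at value 7.

7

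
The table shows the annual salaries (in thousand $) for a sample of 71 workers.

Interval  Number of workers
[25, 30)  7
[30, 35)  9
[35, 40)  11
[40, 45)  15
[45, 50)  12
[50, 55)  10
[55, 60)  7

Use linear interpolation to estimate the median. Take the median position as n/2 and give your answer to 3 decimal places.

42.833

Cumulative frequencies: 7, 16, 27, 42, 54, 64, 71
n = 71; position = n/2 = 35.5.
This falls in the class [40, 45): L = 40, F = 27, f = 15, h = 5.
Median ≈ 40 + ((35.5 − 27) / 15) × 5 = 42.8333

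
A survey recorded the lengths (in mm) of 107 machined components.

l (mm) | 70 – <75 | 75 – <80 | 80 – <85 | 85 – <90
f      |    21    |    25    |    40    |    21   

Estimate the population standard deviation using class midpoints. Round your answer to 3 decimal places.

Midpoints: 72.5, 77.5, 82.5, 87.5
n = 107, Σfm = 8597.5, mean = 80.3505
Σfm² = 693568.75
Σf(m − x̄)² = Σfm² − (Σfm)²/n = 693568.75 − 8597.5²/107 = 2755.6075
Population variance = 2755.6075 / 107 = 25.7533
Standard deviation = √25.7533 = 5.0748

5.075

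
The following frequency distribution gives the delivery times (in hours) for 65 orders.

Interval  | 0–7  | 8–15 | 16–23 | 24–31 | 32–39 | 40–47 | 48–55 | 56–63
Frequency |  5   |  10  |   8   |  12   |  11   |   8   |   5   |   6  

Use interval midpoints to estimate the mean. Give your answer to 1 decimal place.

30.3

Midpoints: 3.5, 11.5, 19.5, 27.5, 35.5, 43.5, 51.5, 59.5
Σfm = 5×3.5 + 10×11.5 + 8×19.5 + 12×27.5 + 11×35.5 + 8×43.5 + 5×51.5 + 6×59.5 = 1971.5
n = Σf = 65
Mean = 1971.5 / 65 = 30.3308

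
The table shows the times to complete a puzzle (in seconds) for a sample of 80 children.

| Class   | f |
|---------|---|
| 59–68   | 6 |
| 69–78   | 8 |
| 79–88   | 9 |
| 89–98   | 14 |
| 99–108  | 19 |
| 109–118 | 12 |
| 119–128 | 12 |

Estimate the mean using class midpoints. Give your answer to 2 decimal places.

98.00

Midpoints: 63.5, 73.5, 83.5, 93.5, 103.5, 113.5, 123.5
Σfm = 6×63.5 + 8×73.5 + 9×83.5 + 14×93.5 + 19×103.5 + 12×113.5 + 12×123.5 = 7840
n = Σf = 80
Mean = 7840 / 80 = 98.0000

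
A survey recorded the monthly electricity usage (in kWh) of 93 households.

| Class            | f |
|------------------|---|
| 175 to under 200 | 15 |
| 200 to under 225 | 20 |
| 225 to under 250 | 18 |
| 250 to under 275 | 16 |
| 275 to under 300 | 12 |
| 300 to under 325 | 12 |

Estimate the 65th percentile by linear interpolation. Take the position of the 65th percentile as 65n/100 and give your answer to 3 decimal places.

Cumulative frequencies: 15, 35, 53, 69, 81, 93
n = 93; position = 65n/100 = 60.45.
This falls in the class 250 to under 275: L = 250, F = 53, f = 16, h = 25.
65th percentile ≈ 250 + ((60.45 − 53) / 16) × 25 = 261.6406

261.641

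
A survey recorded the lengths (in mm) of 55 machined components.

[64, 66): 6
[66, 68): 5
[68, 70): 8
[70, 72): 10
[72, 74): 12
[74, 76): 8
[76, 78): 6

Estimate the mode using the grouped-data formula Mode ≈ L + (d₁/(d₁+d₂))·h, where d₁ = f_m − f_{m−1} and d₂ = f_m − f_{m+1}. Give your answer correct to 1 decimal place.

Modal class: [72, 74) (highest frequency 12).
d₁ = 12 − 10 = 2, d₂ = 12 − 8 = 4
Mode ≈ 72 + (2/(2+4)) × 2 = 72 + 0.6667 = 72.6667

72.7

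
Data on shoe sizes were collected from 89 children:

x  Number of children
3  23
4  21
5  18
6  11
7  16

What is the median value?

Cumulative frequencies: 23, 44, 62, 73, 89
n = 89, so the median is the value in position (n+1)/2 = 45.
Position 45 falls at value 5.

5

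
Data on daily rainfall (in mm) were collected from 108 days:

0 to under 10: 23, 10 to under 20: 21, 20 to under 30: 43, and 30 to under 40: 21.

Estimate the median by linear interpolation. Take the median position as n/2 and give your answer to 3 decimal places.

Cumulative frequencies: 23, 44, 87, 108
n = 108; position = n/2 = 54.
This falls in the class 20 to under 30: L = 20, F = 44, f = 43, h = 10.
Median ≈ 20 + ((54 − 44) / 43) × 10 = 22.3256

22.326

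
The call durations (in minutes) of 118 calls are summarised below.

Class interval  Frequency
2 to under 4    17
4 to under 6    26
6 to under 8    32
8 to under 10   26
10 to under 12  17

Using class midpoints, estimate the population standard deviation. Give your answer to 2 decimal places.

Midpoints: 3, 5, 7, 9, 11
n = 118, Σfm = 826, mean = 7.0000
Σfm² = 6534
Σf(m − x̄)² = Σfm² − (Σfm)²/n = 6534 − 826²/118 = 752.0000
Population variance = 752.0000 / 118 = 6.3729
Standard deviation = √6.3729 = 2.5245

2.52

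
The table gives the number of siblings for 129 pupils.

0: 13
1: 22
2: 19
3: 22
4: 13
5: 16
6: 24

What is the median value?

3

Cumulative frequencies: 13, 35, 54, 76, 89, 105, 129
n = 129, so the median is the value in position (n+1)/2 = 65.
Position 65 falls at value 3.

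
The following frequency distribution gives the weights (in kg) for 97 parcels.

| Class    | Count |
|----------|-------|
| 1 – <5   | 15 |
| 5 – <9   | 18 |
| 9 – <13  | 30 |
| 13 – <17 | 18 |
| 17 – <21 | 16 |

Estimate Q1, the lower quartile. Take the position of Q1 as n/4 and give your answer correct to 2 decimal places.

Cumulative frequencies: 15, 33, 63, 81, 97
n = 97; position = n/4 = 24.25.
This falls in the class 5 – <9: L = 5, F = 15, f = 18, h = 4.
Lower quartile ≈ 5 + ((24.25 − 15) / 18) × 4 = 7.0556

7.06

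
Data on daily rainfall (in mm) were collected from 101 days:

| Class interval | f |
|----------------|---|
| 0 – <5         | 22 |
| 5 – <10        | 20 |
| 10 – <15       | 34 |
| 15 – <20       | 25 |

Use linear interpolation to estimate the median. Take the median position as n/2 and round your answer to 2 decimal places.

Cumulative frequencies: 22, 42, 76, 101
n = 101; position = n/2 = 50.5.
This falls in the class 10 – <15: L = 10, F = 42, f = 34, h = 5.
Median ≈ 10 + ((50.5 − 42) / 34) × 5 = 11.2500

11.25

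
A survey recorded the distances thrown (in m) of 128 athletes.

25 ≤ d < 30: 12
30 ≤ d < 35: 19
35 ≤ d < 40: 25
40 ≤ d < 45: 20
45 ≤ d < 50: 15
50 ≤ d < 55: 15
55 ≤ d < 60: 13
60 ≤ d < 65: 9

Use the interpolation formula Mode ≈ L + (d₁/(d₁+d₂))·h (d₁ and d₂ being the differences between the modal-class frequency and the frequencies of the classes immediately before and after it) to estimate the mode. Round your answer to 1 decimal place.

37.7

Modal class: 35 ≤ d < 40 (highest frequency 25).
d₁ = 25 − 19 = 6, d₂ = 25 − 20 = 5
Mode ≈ 35 + (6/(6+5)) × 5 = 35 + 2.7273 = 37.7273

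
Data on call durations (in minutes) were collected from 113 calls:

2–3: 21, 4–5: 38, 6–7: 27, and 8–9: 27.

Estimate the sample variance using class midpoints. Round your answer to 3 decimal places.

Midpoints: 2.5, 4.5, 6.5, 8.5
n = 113, Σfm = 628.5, mean = 5.5619
Σfm² = 3992.25
Σf(m − x̄)² = Σfm² − (Σfm)²/n = 3992.25 − 628.5²/113 = 496.5664
Sample variance = 496.5664 / 112 = 4.4336

4.434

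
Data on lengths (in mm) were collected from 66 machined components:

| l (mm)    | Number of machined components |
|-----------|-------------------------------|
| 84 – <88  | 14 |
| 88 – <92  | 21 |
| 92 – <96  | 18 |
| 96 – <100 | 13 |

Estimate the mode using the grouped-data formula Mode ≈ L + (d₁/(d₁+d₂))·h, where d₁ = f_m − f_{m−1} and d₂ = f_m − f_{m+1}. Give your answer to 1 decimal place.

90.8

Modal class: 88 – <92 (highest frequency 21).
d₁ = 21 − 14 = 7, d₂ = 21 − 18 = 3
Mode ≈ 88 + (7/(7+3)) × 4 = 88 + 2.8000 = 90.8000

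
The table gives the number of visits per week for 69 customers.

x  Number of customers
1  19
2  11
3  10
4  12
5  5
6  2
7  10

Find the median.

Cumulative frequencies: 19, 30, 40, 52, 57, 59, 69
n = 69, so the median is the value in position (n+1)/2 = 35.
Position 35 falls at value 3.

3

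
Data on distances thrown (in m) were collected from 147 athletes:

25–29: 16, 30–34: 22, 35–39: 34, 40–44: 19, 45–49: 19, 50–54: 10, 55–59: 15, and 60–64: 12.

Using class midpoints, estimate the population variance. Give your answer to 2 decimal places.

110.84

Midpoints: 27, 32, 37, 42, 47, 52, 57, 62
n = 147, Σfm = 6204, mean = 42.2041
Σfm² = 278128
Σf(m − x̄)² = Σfm² − (Σfm)²/n = 278128 − 6204²/147 = 16293.8776
Population variance = 16293.8776 / 147 = 110.8427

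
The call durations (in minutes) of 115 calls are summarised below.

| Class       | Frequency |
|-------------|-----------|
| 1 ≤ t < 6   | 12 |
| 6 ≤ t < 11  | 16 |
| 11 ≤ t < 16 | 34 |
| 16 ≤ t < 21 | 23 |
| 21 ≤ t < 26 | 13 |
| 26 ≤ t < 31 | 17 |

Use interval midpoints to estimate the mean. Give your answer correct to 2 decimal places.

16.11

Midpoints: 3.5, 8.5, 13.5, 18.5, 23.5, 28.5
Σfm = 12×3.5 + 16×8.5 + 34×13.5 + 23×18.5 + 13×23.5 + 17×28.5 = 1852.5
n = Σf = 115
Mean = 1852.5 / 115 = 16.1087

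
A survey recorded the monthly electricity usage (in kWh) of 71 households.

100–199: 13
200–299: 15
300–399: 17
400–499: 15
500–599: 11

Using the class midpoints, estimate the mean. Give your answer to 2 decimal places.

343.87

Midpoints: 149.5, 249.5, 349.5, 449.5, 549.5
Σfm = 13×149.5 + 15×249.5 + 17×349.5 + 15×449.5 + 11×549.5 = 24414.5
n = Σf = 71
Mean = 24414.5 / 71 = 343.8662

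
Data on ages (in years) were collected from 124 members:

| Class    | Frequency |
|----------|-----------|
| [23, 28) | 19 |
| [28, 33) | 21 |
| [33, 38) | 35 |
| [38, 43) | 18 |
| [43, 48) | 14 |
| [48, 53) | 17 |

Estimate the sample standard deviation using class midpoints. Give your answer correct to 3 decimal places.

Midpoints: 25.5, 30.5, 35.5, 40.5, 45.5, 50.5
n = 124, Σfm = 4592, mean = 37.0323
Σfm² = 177861
Σf(m − x̄)² = Σfm² − (Σfm)²/n = 177861 − 4592²/124 = 7808.8710
Sample variance = 7808.8710 / 123 = 63.4868
Standard deviation = √63.4868 = 7.9679

7.968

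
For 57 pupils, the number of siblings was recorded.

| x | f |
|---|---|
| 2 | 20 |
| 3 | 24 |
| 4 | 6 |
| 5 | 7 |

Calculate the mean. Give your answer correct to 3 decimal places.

Values: 2, 3, 4, 5
Σfx = 20×2 + 24×3 + 6×4 + 7×5 = 171
n = Σf = 57
Mean = 171 / 57 = 3.0000

3.000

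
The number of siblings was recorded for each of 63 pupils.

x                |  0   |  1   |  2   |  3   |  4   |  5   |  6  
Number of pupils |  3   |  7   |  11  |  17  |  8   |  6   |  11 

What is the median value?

3

Cumulative frequencies: 3, 10, 21, 38, 46, 52, 63
n = 63, so the median is the value in position (n+1)/2 = 32.
Position 32 falls at value 3.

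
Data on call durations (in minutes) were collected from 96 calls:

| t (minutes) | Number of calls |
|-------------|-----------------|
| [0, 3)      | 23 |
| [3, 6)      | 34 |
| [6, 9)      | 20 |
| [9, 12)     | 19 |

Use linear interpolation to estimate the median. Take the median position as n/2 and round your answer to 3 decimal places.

Cumulative frequencies: 23, 57, 77, 96
n = 96; position = n/2 = 48.
This falls in the class [3, 6): L = 3, F = 23, f = 34, h = 3.
Median ≈ 3 + ((48 − 23) / 34) × 3 = 5.2059

5.206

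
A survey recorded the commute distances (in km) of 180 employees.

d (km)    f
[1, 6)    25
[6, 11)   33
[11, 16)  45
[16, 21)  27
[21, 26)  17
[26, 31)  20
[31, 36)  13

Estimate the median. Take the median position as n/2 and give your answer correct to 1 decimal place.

Cumulative frequencies: 25, 58, 103, 130, 147, 167, 180
n = 180; position = n/2 = 90.
This falls in the class [11, 16): L = 11, F = 58, f = 45, h = 5.
Median ≈ 11 + ((90 − 58) / 45) × 5 = 14.5556

14.6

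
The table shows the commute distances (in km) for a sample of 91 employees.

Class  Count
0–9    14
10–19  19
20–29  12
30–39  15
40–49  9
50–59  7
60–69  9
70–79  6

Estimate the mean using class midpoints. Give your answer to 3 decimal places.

Midpoints: 4.5, 14.5, 24.5, 34.5, 44.5, 54.5, 64.5, 74.5
Σfm = 14×4.5 + 19×14.5 + 12×24.5 + 15×34.5 + 9×44.5 + 7×54.5 + 9×64.5 + 6×74.5 = 2959.5
n = Σf = 91
Mean = 2959.5 / 91 = 32.5220

32.522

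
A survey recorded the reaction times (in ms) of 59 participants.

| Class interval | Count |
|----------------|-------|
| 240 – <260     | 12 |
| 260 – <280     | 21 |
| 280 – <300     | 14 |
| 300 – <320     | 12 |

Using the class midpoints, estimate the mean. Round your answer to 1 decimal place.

Midpoints: 250, 270, 290, 310
Σfm = 12×250 + 21×270 + 14×290 + 12×310 = 16450
n = Σf = 59
Mean = 16450 / 59 = 278.8136

278.8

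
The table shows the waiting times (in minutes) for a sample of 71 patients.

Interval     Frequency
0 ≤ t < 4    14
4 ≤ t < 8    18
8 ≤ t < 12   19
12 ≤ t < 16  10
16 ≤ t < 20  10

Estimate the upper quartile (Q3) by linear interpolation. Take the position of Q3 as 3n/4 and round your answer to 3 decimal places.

Cumulative frequencies: 14, 32, 51, 61, 71
n = 71; position = 3n/4 = 53.25.
This falls in the class 12 ≤ t < 16: L = 12, F = 51, f = 10, h = 4.
Upper quartile ≈ 12 + ((53.25 − 51) / 10) × 4 = 12.9000

12.900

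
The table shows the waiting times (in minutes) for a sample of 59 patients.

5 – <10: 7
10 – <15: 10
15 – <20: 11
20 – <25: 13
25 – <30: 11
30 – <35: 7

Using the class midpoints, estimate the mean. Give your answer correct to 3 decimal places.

Midpoints: 7.5, 12.5, 17.5, 22.5, 27.5, 32.5
Σfm = 7×7.5 + 10×12.5 + 11×17.5 + 13×22.5 + 11×27.5 + 7×32.5 = 1192.5
n = Σf = 59
Mean = 1192.5 / 59 = 20.2119

20.212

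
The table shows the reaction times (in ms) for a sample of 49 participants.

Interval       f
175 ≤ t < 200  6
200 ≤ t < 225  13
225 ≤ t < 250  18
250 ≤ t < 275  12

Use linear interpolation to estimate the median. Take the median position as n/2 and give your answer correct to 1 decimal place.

232.6

Cumulative frequencies: 6, 19, 37, 49
n = 49; position = n/2 = 24.5.
This falls in the class 225 ≤ t < 250: L = 225, F = 19, f = 18, h = 25.
Median ≈ 225 + ((24.5 − 19) / 18) × 25 = 232.6389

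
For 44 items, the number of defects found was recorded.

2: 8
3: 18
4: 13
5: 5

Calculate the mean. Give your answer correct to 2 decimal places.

Values: 2, 3, 4, 5
Σfx = 8×2 + 18×3 + 13×4 + 5×5 = 147
n = Σf = 44
Mean = 147 / 44 = 3.3409

3.34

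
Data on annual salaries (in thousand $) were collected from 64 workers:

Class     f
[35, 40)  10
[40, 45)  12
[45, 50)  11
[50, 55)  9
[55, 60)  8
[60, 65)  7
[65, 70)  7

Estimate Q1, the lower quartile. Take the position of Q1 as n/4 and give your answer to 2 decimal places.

42.50

Cumulative frequencies: 10, 22, 33, 42, 50, 57, 64
n = 64; position = n/4 = 16.
This falls in the class [40, 45): L = 40, F = 10, f = 12, h = 5.
Lower quartile ≈ 40 + ((16 − 10) / 12) × 5 = 42.5000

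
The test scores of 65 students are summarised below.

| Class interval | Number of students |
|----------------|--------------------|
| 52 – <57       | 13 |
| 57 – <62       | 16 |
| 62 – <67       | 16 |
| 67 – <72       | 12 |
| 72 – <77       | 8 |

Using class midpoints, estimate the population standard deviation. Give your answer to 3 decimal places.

6.474

Midpoints: 54.5, 59.5, 64.5, 69.5, 74.5
n = 65, Σfm = 4122.5, mean = 63.4231
Σfm² = 264186.25
Σf(m − x̄)² = Σfm² − (Σfm)²/n = 264186.25 − 4122.5²/65 = 2724.6154
Population variance = 2724.6154 / 65 = 41.9172
Standard deviation = √41.9172 = 6.4743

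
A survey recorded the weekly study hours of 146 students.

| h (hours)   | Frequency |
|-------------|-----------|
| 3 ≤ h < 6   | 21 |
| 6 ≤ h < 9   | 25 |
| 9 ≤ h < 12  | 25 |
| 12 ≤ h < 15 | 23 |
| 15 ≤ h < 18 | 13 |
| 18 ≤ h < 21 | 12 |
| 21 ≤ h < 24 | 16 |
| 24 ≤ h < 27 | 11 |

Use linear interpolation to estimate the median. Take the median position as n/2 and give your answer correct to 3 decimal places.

Cumulative frequencies: 21, 46, 71, 94, 107, 119, 135, 146
n = 146; position = n/2 = 73.
This falls in the class 12 ≤ h < 15: L = 12, F = 71, f = 23, h = 3.
Median ≈ 12 + ((73 − 71) / 23) × 3 = 12.2609

12.261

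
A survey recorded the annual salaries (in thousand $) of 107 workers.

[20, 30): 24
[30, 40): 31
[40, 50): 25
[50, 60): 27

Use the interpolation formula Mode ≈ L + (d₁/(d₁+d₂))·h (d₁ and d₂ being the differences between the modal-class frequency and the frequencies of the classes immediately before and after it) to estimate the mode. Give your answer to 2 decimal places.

Modal class: [30, 40) (highest frequency 31).
d₁ = 31 − 24 = 7, d₂ = 31 − 25 = 6
Mode ≈ 30 + (7/(7+6)) × 10 = 30 + 5.3846 = 35.3846

35.38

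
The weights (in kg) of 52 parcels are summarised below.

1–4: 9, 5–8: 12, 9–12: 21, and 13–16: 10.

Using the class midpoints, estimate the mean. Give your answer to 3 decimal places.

Midpoints: 2.5, 6.5, 10.5, 14.5
Σfm = 9×2.5 + 12×6.5 + 21×10.5 + 10×14.5 = 466
n = Σf = 52
Mean = 466 / 52 = 8.9615

8.962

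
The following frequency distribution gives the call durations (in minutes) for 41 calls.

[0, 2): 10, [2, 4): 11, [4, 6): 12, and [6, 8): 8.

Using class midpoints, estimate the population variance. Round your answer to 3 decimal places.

Midpoints: 1, 3, 5, 7
n = 41, Σfm = 159, mean = 3.8780
Σfm² = 801
Σf(m − x̄)² = Σfm² − (Σfm)²/n = 801 − 159²/41 = 184.3902
Population variance = 184.3902 / 41 = 4.4973

4.497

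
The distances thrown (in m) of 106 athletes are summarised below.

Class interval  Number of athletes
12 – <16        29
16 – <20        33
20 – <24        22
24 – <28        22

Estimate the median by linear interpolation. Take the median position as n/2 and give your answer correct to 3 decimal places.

Cumulative frequencies: 29, 62, 84, 106
n = 106; position = n/2 = 53.
This falls in the class 16 – <20: L = 16, F = 29, f = 33, h = 4.
Median ≈ 16 + ((53 − 29) / 33) × 4 = 18.9091

18.909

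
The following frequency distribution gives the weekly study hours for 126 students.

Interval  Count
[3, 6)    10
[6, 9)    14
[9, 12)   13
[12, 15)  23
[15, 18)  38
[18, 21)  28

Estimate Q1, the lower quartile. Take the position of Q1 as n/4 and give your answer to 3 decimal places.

10.731

Cumulative frequencies: 10, 24, 37, 60, 98, 126
n = 126; position = n/4 = 31.5.
This falls in the class [9, 12): L = 9, F = 24, f = 13, h = 3.
Lower quartile ≈ 9 + ((31.5 − 24) / 13) × 3 = 10.7308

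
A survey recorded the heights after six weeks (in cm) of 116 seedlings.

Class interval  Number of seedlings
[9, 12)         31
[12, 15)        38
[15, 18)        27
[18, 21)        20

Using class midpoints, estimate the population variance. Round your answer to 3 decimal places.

9.840

Midpoints: 10.5, 13.5, 16.5, 19.5
n = 116, Σfm = 1674, mean = 14.4310
Σfm² = 25299
Σf(m − x̄)² = Σfm² − (Σfm)²/n = 25299 − 1674²/116 = 1141.4483
Population variance = 1141.4483 / 116 = 9.8401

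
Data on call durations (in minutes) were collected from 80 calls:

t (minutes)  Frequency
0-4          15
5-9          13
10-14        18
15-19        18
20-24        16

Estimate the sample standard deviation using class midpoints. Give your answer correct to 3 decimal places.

6.990

Midpoints: 2, 7, 12, 17, 22
n = 80, Σfm = 995, mean = 12.4375
Σfm² = 16235
Σf(m − x̄)² = Σfm² − (Σfm)²/n = 16235 − 995²/80 = 3859.6875
Sample variance = 3859.6875 / 79 = 48.8568
Standard deviation = √48.8568 = 6.9898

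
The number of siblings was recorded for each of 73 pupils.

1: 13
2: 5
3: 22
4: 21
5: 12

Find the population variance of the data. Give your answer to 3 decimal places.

1.689

Values: 1, 2, 3, 4, 5
n = 73, Σfx = 233, mean = 3.1918
Σfx² = 867
Σf(x − x̄)² = Σfx² − (Σfx)²/n = 867 − 233²/73 = 123.3151
Population variance = 123.3151 / 73 = 1.6892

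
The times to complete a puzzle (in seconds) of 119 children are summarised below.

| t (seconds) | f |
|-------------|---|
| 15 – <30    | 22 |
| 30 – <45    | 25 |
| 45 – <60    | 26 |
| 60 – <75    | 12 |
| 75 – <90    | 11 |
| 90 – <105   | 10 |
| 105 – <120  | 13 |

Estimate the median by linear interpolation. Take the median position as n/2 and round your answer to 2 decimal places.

Cumulative frequencies: 22, 47, 73, 85, 96, 106, 119
n = 119; position = n/2 = 59.5.
This falls in the class 45 – <60: L = 45, F = 47, f = 26, h = 15.
Median ≈ 45 + ((59.5 − 47) / 26) × 15 = 52.2115

52.21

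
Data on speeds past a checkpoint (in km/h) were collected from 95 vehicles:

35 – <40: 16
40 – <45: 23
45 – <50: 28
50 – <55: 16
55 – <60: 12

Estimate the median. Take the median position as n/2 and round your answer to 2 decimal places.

Cumulative frequencies: 16, 39, 67, 83, 95
n = 95; position = n/2 = 47.5.
This falls in the class 45 – <50: L = 45, F = 39, f = 28, h = 5.
Median ≈ 45 + ((47.5 − 39) / 28) × 5 = 46.5179

46.52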